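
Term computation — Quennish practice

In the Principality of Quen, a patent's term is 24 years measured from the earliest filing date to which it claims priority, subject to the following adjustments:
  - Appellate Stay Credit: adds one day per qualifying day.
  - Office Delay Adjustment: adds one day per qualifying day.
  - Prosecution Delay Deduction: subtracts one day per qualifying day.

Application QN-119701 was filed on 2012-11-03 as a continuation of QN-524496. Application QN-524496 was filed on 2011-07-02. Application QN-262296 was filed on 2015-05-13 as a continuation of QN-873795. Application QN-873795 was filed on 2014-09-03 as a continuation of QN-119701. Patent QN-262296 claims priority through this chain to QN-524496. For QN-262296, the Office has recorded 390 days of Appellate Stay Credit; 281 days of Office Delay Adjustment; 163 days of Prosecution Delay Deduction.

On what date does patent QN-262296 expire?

Earliest priority filing: 2 July 2011.
Base term: 2 July 2011 + 24 years → 2 July 2035.
Appellate Stay Credit: +390 days → 26 July 2036.
Office Delay Adjustment: +281 days → 3 May 2037.
Prosecution Delay Deduction: −163 days → 21 November 2036.

2036-11-21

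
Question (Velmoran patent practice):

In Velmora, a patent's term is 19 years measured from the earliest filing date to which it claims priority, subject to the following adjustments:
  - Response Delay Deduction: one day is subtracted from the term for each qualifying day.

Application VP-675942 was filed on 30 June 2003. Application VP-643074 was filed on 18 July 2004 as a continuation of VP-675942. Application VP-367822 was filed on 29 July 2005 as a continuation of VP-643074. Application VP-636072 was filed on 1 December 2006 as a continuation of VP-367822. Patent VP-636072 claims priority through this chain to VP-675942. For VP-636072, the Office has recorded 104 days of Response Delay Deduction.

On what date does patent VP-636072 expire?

Earliest priority filing: 30 June 2003.
Base term: 30 June 2003 + 19 years → 30 June 2022.
Response Delay Deduction: −104 days → 18 March 2022.

March 18, 2022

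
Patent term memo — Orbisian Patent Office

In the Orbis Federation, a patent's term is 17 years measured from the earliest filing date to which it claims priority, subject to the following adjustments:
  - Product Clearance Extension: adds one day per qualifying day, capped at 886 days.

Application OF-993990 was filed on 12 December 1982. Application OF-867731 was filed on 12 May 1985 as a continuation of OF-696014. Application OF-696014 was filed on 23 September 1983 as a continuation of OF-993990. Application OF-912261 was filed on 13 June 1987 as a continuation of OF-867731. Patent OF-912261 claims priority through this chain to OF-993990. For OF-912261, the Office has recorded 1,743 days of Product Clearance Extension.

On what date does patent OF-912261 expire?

May 16, 2002

Earliest priority filing: 12 December 1982.
Base term: 12 December 1982 + 17 years → 12 December 1999.
Product Clearance Extension: 1743 days claimed exceeds the 886-day cap, so +886 days → 16 May 2002.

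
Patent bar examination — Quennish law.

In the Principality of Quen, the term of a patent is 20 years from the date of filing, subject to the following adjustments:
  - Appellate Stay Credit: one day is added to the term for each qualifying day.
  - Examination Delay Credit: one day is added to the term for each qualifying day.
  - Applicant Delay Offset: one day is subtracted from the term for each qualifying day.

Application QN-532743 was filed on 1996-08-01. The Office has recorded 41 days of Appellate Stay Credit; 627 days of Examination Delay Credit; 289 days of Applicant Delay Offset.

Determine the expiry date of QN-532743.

Base term: filing date + 20 years → 1 August 2016.
Appellate Stay Credit: +41 days → 11 September 2016.
Examination Delay Credit: +627 days → 31 May 2018.
Applicant Delay Offset: −289 days → 15 August 2017.

August 15, 2017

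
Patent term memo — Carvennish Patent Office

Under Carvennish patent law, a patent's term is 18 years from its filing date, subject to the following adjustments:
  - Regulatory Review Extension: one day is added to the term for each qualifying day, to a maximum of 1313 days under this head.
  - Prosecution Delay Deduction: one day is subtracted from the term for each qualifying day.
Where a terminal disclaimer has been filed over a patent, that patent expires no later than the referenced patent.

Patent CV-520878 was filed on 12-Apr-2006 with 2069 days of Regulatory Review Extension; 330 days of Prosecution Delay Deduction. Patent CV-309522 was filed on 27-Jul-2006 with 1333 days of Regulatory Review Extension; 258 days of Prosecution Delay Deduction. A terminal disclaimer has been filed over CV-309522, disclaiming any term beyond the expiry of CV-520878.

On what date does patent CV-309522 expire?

Natural term of CV-309522:
  Base: filing + 18 years → 27 July 2024.
  Regulatory Review Extension: 1333 days claimed exceeds the 1313-day cap, so +1313 days → 1 March 2028.
  Prosecution Delay Deduction: −258 days → 17 June 2027.
Expiry of referenced patent CV-520878:
  Base: filing + 18 years → 12 April 2024.
  Regulatory Review Extension: 2069 days claimed exceeds the 1313-day cap, so +1313 days → 16 November 2027.
  Prosecution Delay Deduction: −330 days → 21 December 2026.
Terminal disclaimer: CV-309522 expires on the earlier of 17 June 2027 and 21 December 2026.

December 21, 2026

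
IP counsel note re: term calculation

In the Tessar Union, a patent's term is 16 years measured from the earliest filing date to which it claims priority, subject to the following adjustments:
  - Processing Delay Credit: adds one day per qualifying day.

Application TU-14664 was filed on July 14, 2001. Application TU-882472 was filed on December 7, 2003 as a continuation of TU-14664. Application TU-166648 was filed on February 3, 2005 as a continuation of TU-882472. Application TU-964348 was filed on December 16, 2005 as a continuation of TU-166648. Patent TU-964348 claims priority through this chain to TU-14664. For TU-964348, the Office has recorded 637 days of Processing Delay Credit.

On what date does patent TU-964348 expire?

Earliest priority filing: 14 July 2001.
Base term: 14 July 2001 + 16 years → 14 July 2017.
Processing Delay Credit: +637 days → 12 April 2019.

2019-04-12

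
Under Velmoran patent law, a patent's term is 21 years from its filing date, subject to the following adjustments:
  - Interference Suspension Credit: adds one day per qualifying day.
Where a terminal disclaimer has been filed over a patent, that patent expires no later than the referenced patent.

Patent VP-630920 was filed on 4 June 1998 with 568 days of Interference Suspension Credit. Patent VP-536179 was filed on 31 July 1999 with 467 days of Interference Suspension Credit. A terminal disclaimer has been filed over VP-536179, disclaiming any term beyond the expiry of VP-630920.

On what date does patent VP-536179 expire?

2020-12-23

Natural term of VP-536179:
  Base: filing + 21 years → 31 July 2020.
  Interference Suspension Credit: +467 days → 10 November 2021.
Expiry of referenced patent VP-630920:
  Base: filing + 21 years → 4 June 2019.
  Interference Suspension Credit: +568 days → 23 December 2020.
Terminal disclaimer: VP-536179 expires on the earlier of 10 November 2021 and 23 December 2020.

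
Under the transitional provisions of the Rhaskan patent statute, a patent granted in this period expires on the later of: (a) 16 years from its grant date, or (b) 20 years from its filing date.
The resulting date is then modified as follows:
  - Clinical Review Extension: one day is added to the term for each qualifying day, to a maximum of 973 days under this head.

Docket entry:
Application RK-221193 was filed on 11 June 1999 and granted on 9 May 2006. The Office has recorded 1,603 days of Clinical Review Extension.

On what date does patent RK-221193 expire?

(a) grant + 16 years → 9 May 2022.
(b) filing + 20 years → 11 June 2019.
Later of the two: 9 May 2022.
Clinical Review Extension: 1603 days claimed exceeds the 973-day cap, so +973 days → 6 January 2025.

2025-01-06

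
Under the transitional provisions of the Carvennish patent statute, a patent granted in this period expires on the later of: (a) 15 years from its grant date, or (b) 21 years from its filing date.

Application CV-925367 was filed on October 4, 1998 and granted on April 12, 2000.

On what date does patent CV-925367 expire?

(a) grant + 15 years → 12 April 2015.
(b) filing + 21 years → 4 October 2019.
Later of the two: 4 October 2019.

October 4, 2019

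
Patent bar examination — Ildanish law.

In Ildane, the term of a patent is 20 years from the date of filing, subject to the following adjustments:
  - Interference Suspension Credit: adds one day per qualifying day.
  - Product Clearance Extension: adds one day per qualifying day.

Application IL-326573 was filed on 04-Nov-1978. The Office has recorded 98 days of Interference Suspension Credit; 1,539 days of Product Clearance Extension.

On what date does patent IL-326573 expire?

2003-04-29

Base term: filing date + 20 years → 4 November 1998.
Interference Suspension Credit: +98 days → 10 February 1999.
Product Clearance Extension: +1539 days → 29 April 2003.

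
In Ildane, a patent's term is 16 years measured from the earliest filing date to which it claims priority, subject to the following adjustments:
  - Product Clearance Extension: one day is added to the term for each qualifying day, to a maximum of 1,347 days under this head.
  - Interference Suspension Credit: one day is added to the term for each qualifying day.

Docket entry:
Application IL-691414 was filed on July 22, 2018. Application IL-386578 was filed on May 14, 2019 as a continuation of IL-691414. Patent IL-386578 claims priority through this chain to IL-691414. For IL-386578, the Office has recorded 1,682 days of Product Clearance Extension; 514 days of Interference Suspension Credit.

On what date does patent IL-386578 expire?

2039-08-26

Earliest priority filing: 22 July 2018.
Base term: 22 July 2018 + 16 years → 22 July 2034.
Product Clearance Extension: 1682 days claimed exceeds the 1347-day cap, so +1347 days → 30 March 2038.
Interference Suspension Credit: +514 days → 26 August 2039.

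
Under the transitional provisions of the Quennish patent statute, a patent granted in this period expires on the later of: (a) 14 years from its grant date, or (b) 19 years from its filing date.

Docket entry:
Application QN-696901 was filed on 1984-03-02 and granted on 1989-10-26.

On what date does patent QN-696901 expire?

October 26, 2003

(a) grant + 14 years → 26 October 2003.
(b) filing + 19 years → 2 March 2003.
Later of the two: 26 October 2003.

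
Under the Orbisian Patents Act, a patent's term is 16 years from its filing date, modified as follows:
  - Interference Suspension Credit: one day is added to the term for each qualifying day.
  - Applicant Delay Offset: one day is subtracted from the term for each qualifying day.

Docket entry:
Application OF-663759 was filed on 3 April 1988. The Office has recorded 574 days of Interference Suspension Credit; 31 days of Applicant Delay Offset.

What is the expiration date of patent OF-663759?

September 28, 2005

Base term: filing date + 16 years → 3 April 2004.
Interference Suspension Credit: +574 days → 29 October 2005.
Applicant Delay Offset: −31 days → 28 September 2005.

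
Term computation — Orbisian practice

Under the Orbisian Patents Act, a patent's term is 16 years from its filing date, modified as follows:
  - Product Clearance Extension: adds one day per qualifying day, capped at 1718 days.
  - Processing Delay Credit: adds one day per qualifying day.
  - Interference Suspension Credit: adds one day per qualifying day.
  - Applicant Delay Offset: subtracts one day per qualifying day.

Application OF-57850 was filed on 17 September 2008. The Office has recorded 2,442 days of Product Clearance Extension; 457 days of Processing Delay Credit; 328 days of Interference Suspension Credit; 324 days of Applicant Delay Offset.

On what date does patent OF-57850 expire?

2030-09-05

Base term: filing date + 16 years → 17 September 2024.
Product Clearance Extension: 2442 days claimed exceeds the 1718-day cap, so +1718 days → 1 June 2029.
Processing Delay Credit: +457 days → 1 September 2030.
Interference Suspension Credit: +328 days → 26 July 2031.
Applicant Delay Offset: −324 days → 5 September 2030.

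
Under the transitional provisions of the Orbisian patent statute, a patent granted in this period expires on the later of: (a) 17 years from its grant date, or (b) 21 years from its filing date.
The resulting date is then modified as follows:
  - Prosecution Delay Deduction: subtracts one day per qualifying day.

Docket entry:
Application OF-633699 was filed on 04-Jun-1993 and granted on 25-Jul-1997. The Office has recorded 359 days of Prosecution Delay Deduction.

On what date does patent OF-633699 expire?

(a) grant + 17 years → 25 July 2014.
(b) filing + 21 years → 4 June 2014.
Later of the two: 25 July 2014.
Prosecution Delay Deduction: −359 days → 31 July 2013.

July 31, 2013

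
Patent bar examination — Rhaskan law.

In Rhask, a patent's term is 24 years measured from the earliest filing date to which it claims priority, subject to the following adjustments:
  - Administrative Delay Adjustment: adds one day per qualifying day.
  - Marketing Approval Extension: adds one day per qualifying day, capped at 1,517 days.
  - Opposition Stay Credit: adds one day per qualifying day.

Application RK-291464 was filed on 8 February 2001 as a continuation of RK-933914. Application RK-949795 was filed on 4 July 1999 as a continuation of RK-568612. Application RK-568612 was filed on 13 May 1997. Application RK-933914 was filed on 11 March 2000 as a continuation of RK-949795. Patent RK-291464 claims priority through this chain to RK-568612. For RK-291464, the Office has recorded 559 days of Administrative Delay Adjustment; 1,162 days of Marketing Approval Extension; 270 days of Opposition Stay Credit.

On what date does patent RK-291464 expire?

Earliest priority filing: 13 May 1997.
Base term: 13 May 1997 + 24 years → 13 May 2021.
Administrative Delay Adjustment: +559 days → 23 November 2022.
Marketing Approval Extension: 1162 days (within the 1517-day cap) → +1162 days → 28 January 2026.
Opposition Stay Credit: +270 days → 25 October 2026.

October 25, 2026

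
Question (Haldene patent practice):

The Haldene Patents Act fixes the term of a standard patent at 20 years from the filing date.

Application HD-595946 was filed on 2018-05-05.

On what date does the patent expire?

2038-05-05

Filing date + 20 years → 5 May 2038.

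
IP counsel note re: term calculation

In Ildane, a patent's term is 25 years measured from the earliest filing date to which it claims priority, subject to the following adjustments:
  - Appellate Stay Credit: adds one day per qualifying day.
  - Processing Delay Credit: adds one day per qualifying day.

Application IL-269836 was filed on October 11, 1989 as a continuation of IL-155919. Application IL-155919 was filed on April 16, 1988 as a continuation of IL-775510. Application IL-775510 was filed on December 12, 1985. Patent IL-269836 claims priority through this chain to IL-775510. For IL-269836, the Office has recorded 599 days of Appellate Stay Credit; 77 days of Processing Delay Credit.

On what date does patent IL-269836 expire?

October 18, 2012

Earliest priority filing: 12 December 1985.
Base term: 12 December 1985 + 25 years → 12 December 2010.
Appellate Stay Credit: +599 days → 2 August 2012.
Processing Delay Credit: +77 days → 18 October 2012.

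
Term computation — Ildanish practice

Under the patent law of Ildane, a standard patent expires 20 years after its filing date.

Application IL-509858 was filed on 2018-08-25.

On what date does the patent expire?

Filing date + 20 years → 25 August 2038.

August 25, 2038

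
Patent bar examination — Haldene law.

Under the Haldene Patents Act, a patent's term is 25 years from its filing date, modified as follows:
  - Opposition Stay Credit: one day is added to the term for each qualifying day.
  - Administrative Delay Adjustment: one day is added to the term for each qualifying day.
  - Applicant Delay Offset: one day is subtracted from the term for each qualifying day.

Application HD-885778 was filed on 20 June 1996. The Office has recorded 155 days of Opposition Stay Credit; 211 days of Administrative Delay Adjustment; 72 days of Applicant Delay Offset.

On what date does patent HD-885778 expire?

April 10, 2022

Base term: filing date + 25 years → 20 June 2021.
Opposition Stay Credit: +155 days → 22 November 2021.
Administrative Delay Adjustment: +211 days → 21 June 2022.
Applicant Delay Offset: −72 days → 10 April 2022.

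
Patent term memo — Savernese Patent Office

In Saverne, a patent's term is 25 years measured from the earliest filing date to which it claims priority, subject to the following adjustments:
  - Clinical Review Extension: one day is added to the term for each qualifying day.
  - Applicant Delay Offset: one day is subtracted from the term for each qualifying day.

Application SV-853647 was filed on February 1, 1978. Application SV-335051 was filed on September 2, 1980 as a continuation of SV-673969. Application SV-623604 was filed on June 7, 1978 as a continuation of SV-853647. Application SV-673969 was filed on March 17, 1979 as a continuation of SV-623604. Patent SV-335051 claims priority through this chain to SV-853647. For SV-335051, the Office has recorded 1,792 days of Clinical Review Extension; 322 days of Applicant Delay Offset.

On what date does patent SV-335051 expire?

February 10, 2007

Earliest priority filing: 1 February 1978.
Base term: 1 February 1978 + 25 years → 1 February 2003.
Clinical Review Extension: +1792 days → 29 December 2007.
Applicant Delay Offset: −322 days → 10 February 2007.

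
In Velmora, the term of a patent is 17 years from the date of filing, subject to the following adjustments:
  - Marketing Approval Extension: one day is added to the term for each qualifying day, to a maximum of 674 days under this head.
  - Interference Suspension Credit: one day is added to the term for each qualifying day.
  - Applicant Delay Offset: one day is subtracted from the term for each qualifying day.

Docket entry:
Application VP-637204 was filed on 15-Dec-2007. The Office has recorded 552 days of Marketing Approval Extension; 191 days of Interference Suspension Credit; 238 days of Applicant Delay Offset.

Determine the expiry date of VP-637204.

Base term: filing date + 17 years → 15 December 2024.
Marketing Approval Extension: 552 days (within the 674-day cap) → +552 days → 20 June 2026.
Interference Suspension Credit: +191 days → 28 December 2026.
Applicant Delay Offset: −238 days → 4 May 2026.

May 4, 2026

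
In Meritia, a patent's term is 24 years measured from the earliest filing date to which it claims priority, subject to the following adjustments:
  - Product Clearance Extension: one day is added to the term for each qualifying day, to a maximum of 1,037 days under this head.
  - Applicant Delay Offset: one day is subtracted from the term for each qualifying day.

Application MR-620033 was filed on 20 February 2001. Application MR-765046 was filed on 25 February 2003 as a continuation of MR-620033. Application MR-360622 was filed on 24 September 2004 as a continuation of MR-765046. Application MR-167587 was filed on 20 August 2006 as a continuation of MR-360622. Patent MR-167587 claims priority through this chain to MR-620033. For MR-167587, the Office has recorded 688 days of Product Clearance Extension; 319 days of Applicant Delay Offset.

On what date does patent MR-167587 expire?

Earliest priority filing: 20 February 2001.
Base term: 20 February 2001 + 24 years → 20 February 2025.
Product Clearance Extension: 688 days (within the 1037-day cap) → +688 days → 9 January 2027.
Applicant Delay Offset: −319 days → 24 February 2026.

February 24, 2026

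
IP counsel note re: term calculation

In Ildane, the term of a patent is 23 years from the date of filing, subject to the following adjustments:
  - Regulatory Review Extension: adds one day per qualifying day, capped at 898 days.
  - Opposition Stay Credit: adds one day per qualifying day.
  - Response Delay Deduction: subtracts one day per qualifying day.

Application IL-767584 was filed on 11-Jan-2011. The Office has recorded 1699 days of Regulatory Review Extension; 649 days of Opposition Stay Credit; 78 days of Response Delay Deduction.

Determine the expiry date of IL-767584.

Base term: filing date + 23 years → 11 January 2034.
Regulatory Review Extension: 1699 days claimed exceeds the 898-day cap, so +898 days → 27 June 2036.
Opposition Stay Credit: +649 days → 7 April 2038.
Response Delay Deduction: −78 days → 19 January 2038.

January 19, 2038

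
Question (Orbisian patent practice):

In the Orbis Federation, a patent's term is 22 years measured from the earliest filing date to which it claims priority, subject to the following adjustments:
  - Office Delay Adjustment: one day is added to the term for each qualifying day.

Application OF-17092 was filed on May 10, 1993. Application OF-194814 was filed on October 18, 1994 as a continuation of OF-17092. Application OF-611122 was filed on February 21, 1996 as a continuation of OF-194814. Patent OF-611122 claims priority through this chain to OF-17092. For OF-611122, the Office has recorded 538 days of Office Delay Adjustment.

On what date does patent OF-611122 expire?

Earliest priority filing: 10 May 1993.
Base term: 10 May 1993 + 22 years → 10 May 2015.
Office Delay Adjustment: +538 days → 29 October 2016.

2016-10-29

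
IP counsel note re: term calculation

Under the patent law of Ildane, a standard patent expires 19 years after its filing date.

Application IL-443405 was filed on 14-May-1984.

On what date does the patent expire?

2003-05-14

Filing date + 19 years → 14 May 2003.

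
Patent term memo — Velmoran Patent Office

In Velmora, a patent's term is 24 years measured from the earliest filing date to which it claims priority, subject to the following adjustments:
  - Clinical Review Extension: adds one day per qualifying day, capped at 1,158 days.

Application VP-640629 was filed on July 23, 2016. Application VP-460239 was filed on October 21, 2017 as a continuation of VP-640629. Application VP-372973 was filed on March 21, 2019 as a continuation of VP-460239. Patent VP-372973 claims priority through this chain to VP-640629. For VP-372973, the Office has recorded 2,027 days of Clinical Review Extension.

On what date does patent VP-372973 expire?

2043-09-24

Earliest priority filing: 23 July 2016.
Base term: 23 July 2016 + 24 years → 23 July 2040.
Clinical Review Extension: 2027 days claimed exceeds the 1158-day cap, so +1158 days → 24 September 2043.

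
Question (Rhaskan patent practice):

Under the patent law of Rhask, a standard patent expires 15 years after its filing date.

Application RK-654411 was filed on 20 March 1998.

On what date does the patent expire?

2013-03-20

Filing date + 15 years → 20 March 2013.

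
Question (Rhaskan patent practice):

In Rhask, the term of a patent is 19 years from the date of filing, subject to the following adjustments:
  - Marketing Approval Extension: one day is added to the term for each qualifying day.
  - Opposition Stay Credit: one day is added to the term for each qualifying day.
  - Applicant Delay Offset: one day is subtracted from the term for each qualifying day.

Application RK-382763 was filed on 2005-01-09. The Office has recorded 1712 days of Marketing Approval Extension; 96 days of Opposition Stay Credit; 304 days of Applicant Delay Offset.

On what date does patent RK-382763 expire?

Base term: filing date + 19 years → 9 January 2024.
Marketing Approval Extension: +1712 days → 16 September 2028.
Opposition Stay Credit: +96 days → 21 December 2028.
Applicant Delay Offset: −304 days → 21 February 2028.

2028-02-21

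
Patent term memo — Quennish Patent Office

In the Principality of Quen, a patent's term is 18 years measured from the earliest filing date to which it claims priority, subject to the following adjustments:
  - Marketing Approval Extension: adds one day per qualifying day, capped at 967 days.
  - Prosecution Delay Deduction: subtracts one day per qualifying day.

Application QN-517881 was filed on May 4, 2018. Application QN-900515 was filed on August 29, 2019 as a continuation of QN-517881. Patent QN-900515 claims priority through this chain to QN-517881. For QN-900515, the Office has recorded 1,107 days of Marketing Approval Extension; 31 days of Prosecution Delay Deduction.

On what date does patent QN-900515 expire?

Earliest priority filing: 4 May 2018.
Base term: 4 May 2018 + 18 years → 4 May 2036.
Marketing Approval Extension: 1107 days claimed exceeds the 967-day cap, so +967 days → 27 December 2038.
Prosecution Delay Deduction: −31 days → 26 November 2038.

November 26, 2038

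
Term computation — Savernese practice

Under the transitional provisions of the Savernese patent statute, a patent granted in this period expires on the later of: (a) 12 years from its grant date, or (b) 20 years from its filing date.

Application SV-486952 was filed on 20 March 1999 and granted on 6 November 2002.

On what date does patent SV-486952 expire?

2019-03-20

(a) grant + 12 years → 6 November 2014.
(b) filing + 20 years → 20 March 2019.
Later of the two: 20 March 2019.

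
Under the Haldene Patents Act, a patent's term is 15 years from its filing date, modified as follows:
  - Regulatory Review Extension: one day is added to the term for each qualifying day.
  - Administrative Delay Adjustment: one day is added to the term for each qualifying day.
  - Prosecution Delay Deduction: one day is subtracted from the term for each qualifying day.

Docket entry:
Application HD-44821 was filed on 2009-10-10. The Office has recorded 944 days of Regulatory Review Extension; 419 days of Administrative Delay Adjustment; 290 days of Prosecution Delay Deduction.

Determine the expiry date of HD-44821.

September 18, 2027

Base term: filing date + 15 years → 10 October 2024.
Regulatory Review Extension: +944 days → 12 May 2027.
Administrative Delay Adjustment: +419 days → 4 July 2028.
Prosecution Delay Deduction: −290 days → 18 September 2027.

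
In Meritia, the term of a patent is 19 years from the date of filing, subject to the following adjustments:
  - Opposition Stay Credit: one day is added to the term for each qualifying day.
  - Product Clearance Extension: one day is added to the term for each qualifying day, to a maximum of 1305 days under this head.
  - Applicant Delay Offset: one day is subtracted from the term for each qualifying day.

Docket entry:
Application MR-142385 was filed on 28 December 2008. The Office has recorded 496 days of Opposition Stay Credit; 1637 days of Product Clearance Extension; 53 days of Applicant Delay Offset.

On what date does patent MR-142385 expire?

Base term: filing date + 19 years → 28 December 2027.
Opposition Stay Credit: +496 days → 7 May 2029.
Product Clearance Extension: 1637 days claimed exceeds the 1305-day cap, so +1305 days → 2 December 2032.
Applicant Delay Offset: −53 days → 10 October 2032.

October 10, 2032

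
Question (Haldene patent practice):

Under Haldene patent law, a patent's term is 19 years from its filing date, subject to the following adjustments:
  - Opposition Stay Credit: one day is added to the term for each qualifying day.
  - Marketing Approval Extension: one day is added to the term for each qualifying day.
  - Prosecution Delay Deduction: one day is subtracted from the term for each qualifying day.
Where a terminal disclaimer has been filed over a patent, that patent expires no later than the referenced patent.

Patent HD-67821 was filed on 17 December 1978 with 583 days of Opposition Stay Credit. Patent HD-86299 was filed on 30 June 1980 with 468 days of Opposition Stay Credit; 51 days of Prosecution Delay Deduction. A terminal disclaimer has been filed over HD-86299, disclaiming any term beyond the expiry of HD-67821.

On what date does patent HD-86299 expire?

Natural term of HD-86299:
  Base: filing + 19 years → 30 June 1999.
  Opposition Stay Credit: +468 days → 10 October 2000.
  Prosecution Delay Deduction: −51 days → 20 August 2000.
Expiry of referenced patent HD-67821:
  Base: filing + 19 years → 17 December 1997.
  Opposition Stay Credit: +583 days → 23 July 1999.
Terminal disclaimer: HD-86299 expires on the earlier of 20 August 2000 and 23 July 1999.

1999-07-23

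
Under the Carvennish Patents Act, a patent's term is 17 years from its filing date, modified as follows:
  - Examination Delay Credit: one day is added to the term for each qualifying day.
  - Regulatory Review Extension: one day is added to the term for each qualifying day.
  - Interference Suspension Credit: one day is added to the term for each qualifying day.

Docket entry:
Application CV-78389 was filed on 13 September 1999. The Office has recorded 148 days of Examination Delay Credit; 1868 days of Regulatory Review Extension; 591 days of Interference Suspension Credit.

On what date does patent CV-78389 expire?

November 3, 2023

Base term: filing date + 17 years → 13 September 2016.
Examination Delay Credit: +148 days → 8 February 2017.
Regulatory Review Extension: +1868 days → 22 March 2022.
Interference Suspension Credit: +591 days → 3 November 2023.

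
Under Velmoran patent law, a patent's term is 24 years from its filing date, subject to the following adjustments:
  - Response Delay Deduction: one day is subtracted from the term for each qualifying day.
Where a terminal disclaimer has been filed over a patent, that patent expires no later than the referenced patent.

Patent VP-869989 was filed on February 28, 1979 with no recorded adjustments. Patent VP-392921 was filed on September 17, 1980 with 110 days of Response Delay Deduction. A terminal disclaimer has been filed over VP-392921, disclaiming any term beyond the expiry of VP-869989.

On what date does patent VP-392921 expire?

Natural term of VP-392921:
  Base: filing + 24 years → 17 September 2004.
  Response Delay Deduction: −110 days → 30 May 2004.
Expiry of referenced patent VP-869989:
  Base: filing + 24 years → 28 February 2003.
Terminal disclaimer: VP-392921 expires on the earlier of 30 May 2004 and 28 February 2003.

February 28, 2003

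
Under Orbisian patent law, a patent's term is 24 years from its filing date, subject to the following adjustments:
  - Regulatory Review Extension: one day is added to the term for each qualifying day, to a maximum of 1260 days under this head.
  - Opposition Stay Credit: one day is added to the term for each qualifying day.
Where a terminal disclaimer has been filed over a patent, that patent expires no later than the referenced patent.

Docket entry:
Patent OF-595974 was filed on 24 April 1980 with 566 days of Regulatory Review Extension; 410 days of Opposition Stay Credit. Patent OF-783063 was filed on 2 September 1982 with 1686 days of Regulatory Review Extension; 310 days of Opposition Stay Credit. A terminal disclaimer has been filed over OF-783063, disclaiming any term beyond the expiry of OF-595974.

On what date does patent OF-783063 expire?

December 26, 2006

Natural term of OF-783063:
  Base: filing + 24 years → 2 September 2006.
  Regulatory Review Extension: 1686 days claimed exceeds the 1260-day cap, so +1260 days → 13 February 2010.
  Opposition Stay Credit: +310 days → 20 December 2010.
Expiry of referenced patent OF-595974:
  Base: filing + 24 years → 24 April 2004.
  Regulatory Review Extension: 566 days (within the 1260-day cap) → +566 days → 11 November 2005.
  Opposition Stay Credit: +410 days → 26 December 2006.
Terminal disclaimer: OF-783063 expires on the earlier of 20 December 2010 and 26 December 2006.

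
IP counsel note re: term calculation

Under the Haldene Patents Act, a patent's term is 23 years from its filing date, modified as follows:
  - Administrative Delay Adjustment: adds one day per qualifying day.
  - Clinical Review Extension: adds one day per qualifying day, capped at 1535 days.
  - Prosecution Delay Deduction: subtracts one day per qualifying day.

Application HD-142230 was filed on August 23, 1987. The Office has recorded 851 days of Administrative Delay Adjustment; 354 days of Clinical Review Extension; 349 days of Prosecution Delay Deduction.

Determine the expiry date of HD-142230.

2012-12-26

Base term: filing date + 23 years → 23 August 2010.
Administrative Delay Adjustment: +851 days → 21 December 2012.
Clinical Review Extension: 354 days (within the 1535-day cap) → +354 days → 10 December 2013.
Prosecution Delay Deduction: −349 days → 26 December 2012.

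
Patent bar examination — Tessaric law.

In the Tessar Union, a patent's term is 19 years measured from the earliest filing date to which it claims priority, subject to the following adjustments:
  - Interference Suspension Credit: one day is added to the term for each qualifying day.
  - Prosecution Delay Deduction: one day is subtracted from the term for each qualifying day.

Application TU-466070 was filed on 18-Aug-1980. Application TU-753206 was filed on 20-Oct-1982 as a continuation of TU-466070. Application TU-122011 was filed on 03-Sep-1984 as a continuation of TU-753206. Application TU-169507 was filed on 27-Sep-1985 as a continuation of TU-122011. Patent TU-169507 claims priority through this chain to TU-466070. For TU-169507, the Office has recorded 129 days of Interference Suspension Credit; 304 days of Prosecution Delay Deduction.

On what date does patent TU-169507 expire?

Earliest priority filing: 18 August 1980.
Base term: 18 August 1980 + 19 years → 18 August 1999.
Interference Suspension Credit: +129 days → 25 December 1999.
Prosecution Delay Deduction: −304 days → 24 February 1999.

February 24, 1999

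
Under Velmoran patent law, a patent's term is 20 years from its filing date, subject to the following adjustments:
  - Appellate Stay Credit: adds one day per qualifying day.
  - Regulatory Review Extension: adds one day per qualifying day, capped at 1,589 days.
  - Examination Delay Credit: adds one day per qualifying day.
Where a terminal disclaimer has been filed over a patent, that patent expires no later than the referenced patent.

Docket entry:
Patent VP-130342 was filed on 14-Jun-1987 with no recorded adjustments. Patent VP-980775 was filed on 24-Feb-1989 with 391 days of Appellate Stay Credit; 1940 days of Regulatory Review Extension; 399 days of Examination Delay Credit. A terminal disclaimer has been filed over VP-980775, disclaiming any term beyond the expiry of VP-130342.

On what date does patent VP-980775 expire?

Natural term of VP-980775:
  Base: filing + 20 years → 24 February 2009.
  Appellate Stay Credit: +391 days → 22 March 2010.
  Regulatory Review Extension: 1940 days claimed exceeds the 1589-day cap, so +1589 days → 28 July 2014.
  Examination Delay Credit: +399 days → 31 August 2015.
Expiry of referenced patent VP-130342:
  Base: filing + 20 years → 14 June 2007.
Terminal disclaimer: VP-980775 expires on the earlier of 31 August 2015 and 14 June 2007.

2007-06-14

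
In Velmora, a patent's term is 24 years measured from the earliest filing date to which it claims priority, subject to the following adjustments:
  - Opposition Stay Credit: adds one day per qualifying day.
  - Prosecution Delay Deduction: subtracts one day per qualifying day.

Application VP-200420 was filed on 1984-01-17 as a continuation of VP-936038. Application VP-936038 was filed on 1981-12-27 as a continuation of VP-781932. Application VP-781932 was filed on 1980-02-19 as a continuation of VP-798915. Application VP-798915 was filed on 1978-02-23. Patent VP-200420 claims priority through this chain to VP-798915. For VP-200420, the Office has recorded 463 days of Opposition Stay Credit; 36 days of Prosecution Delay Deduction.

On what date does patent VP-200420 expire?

Earliest priority filing: 23 February 1978.
Base term: 23 February 1978 + 24 years → 23 February 2002.
Opposition Stay Credit: +463 days → 1 June 2003.
Prosecution Delay Deduction: −36 days → 26 April 2003.

2003-04-26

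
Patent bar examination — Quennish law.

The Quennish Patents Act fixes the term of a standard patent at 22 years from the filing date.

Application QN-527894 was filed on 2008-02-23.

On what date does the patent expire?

Filing date + 22 years → 23 February 2030.

February 23, 2030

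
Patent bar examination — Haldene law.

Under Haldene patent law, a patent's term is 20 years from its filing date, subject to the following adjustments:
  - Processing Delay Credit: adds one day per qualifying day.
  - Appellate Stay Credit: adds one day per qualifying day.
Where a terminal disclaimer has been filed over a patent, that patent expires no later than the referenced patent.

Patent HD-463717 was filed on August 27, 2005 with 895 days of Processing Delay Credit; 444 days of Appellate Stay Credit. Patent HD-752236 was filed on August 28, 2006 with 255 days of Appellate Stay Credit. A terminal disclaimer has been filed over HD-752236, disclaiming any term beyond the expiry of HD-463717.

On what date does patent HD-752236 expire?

Natural term of HD-752236:
  Base: filing + 20 years → 28 August 2026.
  Appellate Stay Credit: +255 days → 10 May 2027.
Expiry of referenced patent HD-463717:
  Base: filing + 20 years → 27 August 2025.
  Processing Delay Credit: +895 days → 8 February 2028.
  Appellate Stay Credit: +444 days → 27 April 2029.
Terminal disclaimer: HD-752236 expires on the earlier of 10 May 2027 and 27 April 2029.

May 10, 2027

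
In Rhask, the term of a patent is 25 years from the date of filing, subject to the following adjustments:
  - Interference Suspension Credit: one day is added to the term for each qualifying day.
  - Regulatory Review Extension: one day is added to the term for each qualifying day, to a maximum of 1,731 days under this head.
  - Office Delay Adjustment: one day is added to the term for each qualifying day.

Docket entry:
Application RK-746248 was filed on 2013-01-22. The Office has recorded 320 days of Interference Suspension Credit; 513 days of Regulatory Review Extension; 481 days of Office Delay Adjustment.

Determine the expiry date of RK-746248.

August 28, 2041

Base term: filing date + 25 years → 22 January 2038.
Interference Suspension Credit: +320 days → 8 December 2038.
Regulatory Review Extension: 513 days (within the 1731-day cap) → +513 days → 4 May 2040.
Office Delay Adjustment: +481 days → 28 August 2041.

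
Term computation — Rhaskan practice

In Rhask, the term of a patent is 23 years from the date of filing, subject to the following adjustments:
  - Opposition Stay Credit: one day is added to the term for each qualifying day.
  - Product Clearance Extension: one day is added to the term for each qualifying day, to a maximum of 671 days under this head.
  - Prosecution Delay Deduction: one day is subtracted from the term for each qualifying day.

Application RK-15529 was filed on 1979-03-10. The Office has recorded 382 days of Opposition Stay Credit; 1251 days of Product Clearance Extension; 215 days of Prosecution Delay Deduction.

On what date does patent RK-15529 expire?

2004-06-25

Base term: filing date + 23 years → 10 March 2002.
Opposition Stay Credit: +382 days → 27 March 2003.
Product Clearance Extension: 1251 days claimed exceeds the 671-day cap, so +671 days → 26 January 2005.
Prosecution Delay Deduction: −215 days → 25 June 2004.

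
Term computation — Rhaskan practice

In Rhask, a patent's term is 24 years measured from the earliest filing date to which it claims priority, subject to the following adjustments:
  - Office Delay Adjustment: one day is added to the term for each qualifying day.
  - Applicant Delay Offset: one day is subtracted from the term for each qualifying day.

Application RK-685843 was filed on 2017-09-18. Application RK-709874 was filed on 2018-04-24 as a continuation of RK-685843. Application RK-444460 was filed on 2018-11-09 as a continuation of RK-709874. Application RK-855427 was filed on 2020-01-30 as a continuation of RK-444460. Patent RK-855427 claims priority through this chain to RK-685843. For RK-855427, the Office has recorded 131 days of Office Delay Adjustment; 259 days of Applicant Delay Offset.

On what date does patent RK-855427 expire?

Earliest priority filing: 18 September 2017.
Base term: 18 September 2017 + 24 years → 18 September 2041.
Office Delay Adjustment: +131 days → 27 January 2042.
Applicant Delay Offset: −259 days → 13 May 2041.

May 13, 2041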